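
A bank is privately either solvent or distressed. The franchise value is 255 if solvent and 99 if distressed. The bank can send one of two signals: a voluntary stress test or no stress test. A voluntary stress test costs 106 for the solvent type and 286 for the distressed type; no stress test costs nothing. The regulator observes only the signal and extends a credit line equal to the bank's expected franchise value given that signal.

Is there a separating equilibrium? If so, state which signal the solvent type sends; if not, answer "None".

Try solvent → stress test, distressed → no stress test:
  If types separate, stress test earns payment 255 and no stress test earns 99.
  Solvent: stress test gives 255 − 106 = 149; no stress test gives 99 − 0 = 99. No deviation. ✓
  Distressed: no stress test gives 99 − 0 = 99; stress test gives 255 − 286 = -31. No deviation. ✓
Both hold — the solvent type sends stress test.

stress test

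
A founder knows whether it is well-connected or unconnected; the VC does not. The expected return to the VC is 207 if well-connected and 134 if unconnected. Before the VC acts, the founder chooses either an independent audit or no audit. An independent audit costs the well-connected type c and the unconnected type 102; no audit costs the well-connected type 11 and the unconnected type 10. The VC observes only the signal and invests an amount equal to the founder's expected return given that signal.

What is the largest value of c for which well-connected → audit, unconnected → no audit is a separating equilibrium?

84

Under separation: audit → well-connected (pays 207); no audit → unconnected (pays 134).
Unconnected: 134 − 10 = 124 ≥ 207 − 102 = 105. Holds regardless of c. ✓
Well-connected: 207 − c ≥ 134 − 11, so c ≤ 207 − 123 = 84.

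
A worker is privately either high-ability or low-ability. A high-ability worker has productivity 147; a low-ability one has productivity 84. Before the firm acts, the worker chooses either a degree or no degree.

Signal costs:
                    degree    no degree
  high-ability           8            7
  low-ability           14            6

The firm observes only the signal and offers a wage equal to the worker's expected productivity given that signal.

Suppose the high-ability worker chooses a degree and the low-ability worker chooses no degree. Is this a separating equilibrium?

Under separation the firm infers type exactly: degree → high-ability (pays 147), no degree → low-ability (pays 84).
High-ability: degree gives 147 − 8 = 139; no degree gives 84 − 7 = 77. No deviation. ✓
Low-ability: no degree gives 84 − 6 = 78; degree gives 147 − 14 = 133. Would deviate. ✗

No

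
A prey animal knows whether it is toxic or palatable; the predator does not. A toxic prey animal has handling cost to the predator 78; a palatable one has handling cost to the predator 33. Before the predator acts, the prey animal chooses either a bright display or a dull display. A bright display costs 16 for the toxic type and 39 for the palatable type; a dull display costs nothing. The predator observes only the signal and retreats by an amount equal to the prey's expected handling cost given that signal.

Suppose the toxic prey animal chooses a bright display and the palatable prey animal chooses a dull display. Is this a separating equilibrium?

No

If types separate, bright display earns payment 78 and dull display earns 33.
Toxic: bright display gives 78 − 16 = 62; dull display gives 33 − 0 = 33. No deviation. ✓
Palatable: dull display gives 33 − 0 = 33; bright display gives 78 − 39 = 39. Would deviate. ✗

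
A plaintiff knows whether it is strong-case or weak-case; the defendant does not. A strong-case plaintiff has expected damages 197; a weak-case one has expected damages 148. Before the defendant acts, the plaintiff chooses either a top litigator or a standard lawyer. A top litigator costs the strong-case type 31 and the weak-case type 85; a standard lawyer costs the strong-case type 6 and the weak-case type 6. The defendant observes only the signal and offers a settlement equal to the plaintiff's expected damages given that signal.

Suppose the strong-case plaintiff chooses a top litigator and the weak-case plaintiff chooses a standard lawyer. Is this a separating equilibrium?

If types separate, top litigator earns payment 197 and standard lawyer earns 148.
Strong-case: top litigator gives 197 − 31 = 166; standard lawyer gives 148 − 6 = 142. No deviation. ✓
Weak-case: standard lawyer gives 148 − 6 = 142; top litigator gives 197 − 85 = 112. No deviation. ✓
Neither type gains from mimicking the other.

Yes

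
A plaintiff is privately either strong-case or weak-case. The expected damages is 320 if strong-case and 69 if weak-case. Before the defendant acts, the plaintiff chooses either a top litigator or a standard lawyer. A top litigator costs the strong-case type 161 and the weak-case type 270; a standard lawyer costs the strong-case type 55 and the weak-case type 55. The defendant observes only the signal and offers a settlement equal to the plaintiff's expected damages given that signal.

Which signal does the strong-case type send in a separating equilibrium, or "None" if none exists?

None

Try strong-case → top litigator, weak-case → standard lawyer:
  Under separation the defendant infers type exactly: top litigator → strong-case (pays 320), standard lawyer → weak-case (pays 69).
  Strong-case: top litigator gives 320 − 161 = 159; standard lawyer gives 69 − 55 = 14. No deviation. ✓
  Weak-case: standard lawyer gives 69 − 55 = 14; top litigator gives 320 − 270 = 50. Would deviate. ✗
Try strong-case → standard lawyer, weak-case → top litigator:
  Under separation the defendant infers type exactly: standard lawyer → strong-case (pays 320), top litigator → weak-case (pays 69).
  Strong-case: standard lawyer gives 320 − 55 = 265; top litigator gives 69 − 161 = -92. No deviation. ✓
  Weak-case: top litigator gives 69 − 270 = -201; standard lawyer gives 320 − 55 = 265. Would deviate. ✗
Neither assignment is incentive-compatible.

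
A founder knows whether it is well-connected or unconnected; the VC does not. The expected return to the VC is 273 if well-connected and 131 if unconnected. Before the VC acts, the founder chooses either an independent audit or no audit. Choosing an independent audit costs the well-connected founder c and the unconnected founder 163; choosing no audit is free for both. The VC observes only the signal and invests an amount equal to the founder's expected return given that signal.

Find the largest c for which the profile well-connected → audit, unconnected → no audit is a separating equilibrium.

142

Under separation: audit → well-connected (pays 273); no audit → unconnected (pays 131).
Unconnected: 131 − 0 = 131 ≥ 273 − 163 = 110. Holds regardless of c. ✓
Well-connected: 273 − c ≥ 131 − 0, so c ≤ 273 − 131 = 142.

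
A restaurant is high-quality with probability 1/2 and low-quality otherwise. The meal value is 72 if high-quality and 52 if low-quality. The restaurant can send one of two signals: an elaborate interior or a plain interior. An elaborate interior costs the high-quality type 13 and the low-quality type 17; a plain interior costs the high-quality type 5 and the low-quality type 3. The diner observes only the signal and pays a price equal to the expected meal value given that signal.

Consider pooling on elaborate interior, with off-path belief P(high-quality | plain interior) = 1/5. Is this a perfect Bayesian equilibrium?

At the pooled signal (elaborate interior) the diner holds the prior 1/2 and pays 1/2·72 + 1/2·52 = 62. Off-path (plain interior) belief 1/5 gives 1/5·72 + 4/5·52 = 56.
High-quality: elaborate interior gives 62 − 13 = 49; plain interior gives 56 − 5 = 51. Deviates. ✗
Low-quality: elaborate interior gives 62 − 17 = 45; plain interior gives 56 − 3 = 53. Deviates. ✗

No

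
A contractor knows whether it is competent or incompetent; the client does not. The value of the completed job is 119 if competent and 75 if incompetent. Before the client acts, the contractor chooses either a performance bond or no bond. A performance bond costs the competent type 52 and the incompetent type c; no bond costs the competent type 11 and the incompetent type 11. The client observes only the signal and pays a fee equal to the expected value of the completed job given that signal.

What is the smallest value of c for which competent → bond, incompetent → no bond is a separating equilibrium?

55

Under separation: bond → competent (pays 119); no bond → incompetent (pays 75).
Competent: 119 − 52 = 67 ≥ 75 − 11 = 64. Holds regardless of c. ✓
Incompetent: 75 − 11 ≥ 119 − c, so c ≥ 119 − 64 = 55.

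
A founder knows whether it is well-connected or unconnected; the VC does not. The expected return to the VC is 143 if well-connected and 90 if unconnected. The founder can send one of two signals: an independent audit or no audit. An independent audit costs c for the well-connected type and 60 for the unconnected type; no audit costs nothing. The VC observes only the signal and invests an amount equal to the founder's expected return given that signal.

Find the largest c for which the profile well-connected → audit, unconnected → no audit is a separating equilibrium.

Under separation: audit → well-connected (pays 143); no audit → unconnected (pays 90).
Unconnected: 90 − 0 = 90 ≥ 143 − 60 = 83. Holds regardless of c. ✓
Well-connected: 143 − c ≥ 90 − 0, so c ≤ 143 − 90 = 53.

53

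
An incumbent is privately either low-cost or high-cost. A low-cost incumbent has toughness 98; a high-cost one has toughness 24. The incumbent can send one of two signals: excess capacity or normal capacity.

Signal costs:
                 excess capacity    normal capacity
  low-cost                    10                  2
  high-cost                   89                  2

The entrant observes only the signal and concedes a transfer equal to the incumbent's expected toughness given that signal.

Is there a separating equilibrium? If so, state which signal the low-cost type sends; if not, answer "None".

excess capacity

Try low-cost → excess capacity, high-cost → normal capacity:
  If types separate, excess capacity earns payment 98 and normal capacity earns 24.
  Low-cost: excess capacity gives 98 − 10 = 88; normal capacity gives 24 − 2 = 22. No deviation. ✓
  High-cost: normal capacity gives 24 − 2 = 22; excess capacity gives 98 − 89 = 9. No deviation. ✓
Both hold — the low-cost type sends excess capacity.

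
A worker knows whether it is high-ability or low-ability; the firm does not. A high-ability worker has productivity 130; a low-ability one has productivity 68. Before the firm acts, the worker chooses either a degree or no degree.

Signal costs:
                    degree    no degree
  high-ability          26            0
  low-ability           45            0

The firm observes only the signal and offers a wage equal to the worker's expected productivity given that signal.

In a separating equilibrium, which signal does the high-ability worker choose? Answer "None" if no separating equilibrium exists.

Try high-ability → degree, low-ability → no degree:
  Under separation the firm infers type exactly: degree → high-ability (pays 130), no degree → low-ability (pays 68).
  High-ability: degree gives 130 − 26 = 104; no degree gives 68 − 0 = 68. No deviation. ✓
  Low-ability: no degree gives 68 − 0 = 68; degree gives 130 − 45 = 85. Would deviate. ✗
Try high-ability → no degree, low-ability → degree:
  Under separation the firm infers type exactly: no degree → high-ability (pays 130), degree → low-ability (pays 68).
  High-ability: no degree gives 130 − 0 = 130; degree gives 68 − 26 = 42. No deviation. ✓
  Low-ability: degree gives 68 − 45 = 23; no degree gives 130 − 0 = 130. Would deviate. ✗
Neither assignment is incentive-compatible.

None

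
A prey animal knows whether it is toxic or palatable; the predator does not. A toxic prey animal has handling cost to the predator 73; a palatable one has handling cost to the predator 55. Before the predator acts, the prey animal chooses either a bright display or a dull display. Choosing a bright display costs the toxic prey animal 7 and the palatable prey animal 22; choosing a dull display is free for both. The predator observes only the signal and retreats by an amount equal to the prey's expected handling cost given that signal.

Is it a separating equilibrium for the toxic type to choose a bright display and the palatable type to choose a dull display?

Yes

Under separation the predator infers type exactly: bright display → toxic (pays 73), dull display → palatable (pays 55).
Toxic: bright display gives 73 − 7 = 66; dull display gives 55 − 0 = 55. No deviation. ✓
Palatable: dull display gives 55 − 0 = 55; bright display gives 73 − 22 = 51. No deviation. ✓
Both incentive constraints hold.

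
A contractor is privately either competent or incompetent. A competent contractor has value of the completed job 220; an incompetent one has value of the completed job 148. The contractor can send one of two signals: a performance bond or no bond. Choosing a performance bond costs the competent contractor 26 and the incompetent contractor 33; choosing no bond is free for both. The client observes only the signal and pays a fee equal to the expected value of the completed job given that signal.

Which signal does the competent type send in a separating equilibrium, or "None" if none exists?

None

Try competent → bond, incompetent → no bond:
  Under separation the client infers type exactly: bond → competent (pays 220), no bond → incompetent (pays 148).
  Competent: bond gives 220 − 26 = 194; no bond gives 148 − 0 = 148. No deviation. ✓
  Incompetent: no bond gives 148 − 0 = 148; bond gives 220 − 33 = 187. Would deviate. ✗
Try competent → no bond, incompetent → bond:
  Under separation the client infers type exactly: no bond → competent (pays 220), bond → incompetent (pays 148).
  Competent: no bond gives 220 − 0 = 220; bond gives 148 − 26 = 122. No deviation. ✓
  Incompetent: bond gives 148 − 33 = 115; no bond gives 220 − 0 = 220. Would deviate. ✗
Neither assignment is incentive-compatible.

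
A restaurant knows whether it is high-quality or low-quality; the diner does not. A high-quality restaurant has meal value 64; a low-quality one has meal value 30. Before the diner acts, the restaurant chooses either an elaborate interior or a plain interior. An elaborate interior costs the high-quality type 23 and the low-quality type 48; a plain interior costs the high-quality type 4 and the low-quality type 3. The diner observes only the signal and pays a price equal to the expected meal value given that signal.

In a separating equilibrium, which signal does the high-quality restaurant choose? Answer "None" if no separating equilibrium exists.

Try high-quality → elaborate interior, low-quality → plain interior:
  If types separate, elaborate interior earns payment 64 and plain interior earns 30.
  High-quality: elaborate interior gives 64 − 23 = 41; plain interior gives 30 − 4 = 26. No deviation. ✓
  Low-quality: plain interior gives 30 − 3 = 27; elaborate interior gives 64 − 48 = 16. No deviation. ✓
Both hold — the high-quality type sends elaborate interior.

elaborate interior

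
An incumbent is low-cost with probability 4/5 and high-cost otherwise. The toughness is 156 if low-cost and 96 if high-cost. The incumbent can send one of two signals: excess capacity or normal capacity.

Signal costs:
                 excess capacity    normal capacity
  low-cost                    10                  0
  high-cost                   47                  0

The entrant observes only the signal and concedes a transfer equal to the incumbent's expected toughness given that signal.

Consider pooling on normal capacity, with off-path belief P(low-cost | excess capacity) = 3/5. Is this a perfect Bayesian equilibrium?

At the pooled signal (normal capacity) the entrant holds the prior 4/5 and pays 4/5·156 + 1/5·96 = 144. Off-path (excess capacity) belief 3/5 gives 3/5·156 + 2/5·96 = 132.
Low-cost: normal capacity gives 144 − 0 = 144; excess capacity gives 132 − 10 = 122. Stays. ✓
High-cost: normal capacity gives 144 − 0 = 144; excess capacity gives 132 − 47 = 85. Stays. ✓

Yes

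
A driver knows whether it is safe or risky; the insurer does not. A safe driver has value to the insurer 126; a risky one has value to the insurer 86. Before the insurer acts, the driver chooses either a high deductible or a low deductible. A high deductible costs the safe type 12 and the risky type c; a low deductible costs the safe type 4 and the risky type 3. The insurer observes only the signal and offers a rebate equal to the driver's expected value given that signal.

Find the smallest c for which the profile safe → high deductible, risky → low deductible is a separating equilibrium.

Under separation: high deductible → safe (pays 126); low deductible → risky (pays 86).
Safe: 126 − 12 = 114 ≥ 86 − 4 = 82. Holds regardless of c. ✓
Risky: 86 − 3 ≥ 126 − c, so c ≥ 126 − 83 = 43.

43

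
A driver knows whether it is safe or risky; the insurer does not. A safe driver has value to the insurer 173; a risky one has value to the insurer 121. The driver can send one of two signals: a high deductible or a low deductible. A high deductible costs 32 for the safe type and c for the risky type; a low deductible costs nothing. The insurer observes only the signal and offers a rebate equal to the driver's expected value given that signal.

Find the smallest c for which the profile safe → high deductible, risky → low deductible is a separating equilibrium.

52

Under separation: high deductible → safe (pays 173); low deductible → risky (pays 121).
Safe: 173 − 32 = 141 ≥ 121 − 0 = 121. Holds regardless of c. ✓
Risky: 121 − 0 ≥ 173 − c, so c ≥ 173 − 121 = 52.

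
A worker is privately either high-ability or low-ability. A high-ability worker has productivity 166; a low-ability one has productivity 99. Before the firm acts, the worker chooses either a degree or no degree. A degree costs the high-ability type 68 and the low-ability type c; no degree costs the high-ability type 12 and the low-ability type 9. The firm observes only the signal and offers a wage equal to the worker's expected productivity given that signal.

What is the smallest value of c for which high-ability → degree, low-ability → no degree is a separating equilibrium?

76

Under separation: degree → high-ability (pays 166); no degree → low-ability (pays 99).
High-ability: 166 − 68 = 98 ≥ 99 − 12 = 87. Holds regardless of c. ✓
Low-ability: 99 − 9 ≥ 166 − c, so c ≥ 166 − 90 = 76.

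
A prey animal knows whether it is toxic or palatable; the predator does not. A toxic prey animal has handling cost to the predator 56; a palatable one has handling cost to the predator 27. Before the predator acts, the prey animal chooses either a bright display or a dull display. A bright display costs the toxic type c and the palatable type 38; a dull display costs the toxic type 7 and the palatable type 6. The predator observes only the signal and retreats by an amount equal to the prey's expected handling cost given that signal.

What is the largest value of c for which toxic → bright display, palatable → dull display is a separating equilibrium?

36

Under separation: bright display → toxic (pays 56); dull display → palatable (pays 27).
Palatable: 27 − 6 = 21 ≥ 56 − 38 = 18. Holds regardless of c. ✓
Toxic: 56 − c ≥ 27 − 7, so c ≤ 56 − 20 = 36.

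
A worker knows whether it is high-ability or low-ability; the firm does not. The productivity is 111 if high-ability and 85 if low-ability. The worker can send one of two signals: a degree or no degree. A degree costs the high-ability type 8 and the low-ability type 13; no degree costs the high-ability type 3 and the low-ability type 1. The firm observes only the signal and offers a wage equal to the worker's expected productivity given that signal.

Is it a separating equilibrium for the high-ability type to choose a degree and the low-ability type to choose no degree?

No

Under separation the firm infers type exactly: degree → high-ability (pays 111), no degree → low-ability (pays 85).
High-ability: degree gives 111 − 8 = 103; no degree gives 85 − 3 = 82. No deviation. ✓
Low-ability: no degree gives 85 − 1 = 84; degree gives 111 − 13 = 98. Would deviate. ✗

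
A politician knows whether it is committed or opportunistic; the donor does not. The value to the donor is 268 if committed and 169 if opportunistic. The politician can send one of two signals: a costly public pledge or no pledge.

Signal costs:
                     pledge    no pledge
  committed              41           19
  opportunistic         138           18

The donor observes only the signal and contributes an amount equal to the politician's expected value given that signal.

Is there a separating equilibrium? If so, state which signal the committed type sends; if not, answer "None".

Try committed → pledge, opportunistic → no pledge:
  If types separate, pledge earns payment 268 and no pledge earns 169.
  Committed: pledge gives 268 − 41 = 227; no pledge gives 169 − 19 = 150. No deviation. ✓
  Opportunistic: no pledge gives 169 − 18 = 151; pledge gives 268 − 138 = 130. No deviation. ✓
Both hold — the committed type sends pledge.

pledge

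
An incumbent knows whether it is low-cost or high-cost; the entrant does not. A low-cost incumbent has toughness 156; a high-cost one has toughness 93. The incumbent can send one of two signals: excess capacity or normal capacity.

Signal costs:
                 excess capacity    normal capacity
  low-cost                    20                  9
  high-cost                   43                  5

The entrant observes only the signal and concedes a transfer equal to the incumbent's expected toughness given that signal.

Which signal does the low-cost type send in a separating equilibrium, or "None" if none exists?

None

Try low-cost → excess capacity, high-cost → normal capacity:
  If types separate, excess capacity earns payment 156 and normal capacity earns 93.
  Low-cost: excess capacity gives 156 − 20 = 136; normal capacity gives 93 − 9 = 84. No deviation. ✓
  High-cost: normal capacity gives 93 − 5 = 88; excess capacity gives 156 − 43 = 113. Would deviate. ✗
Try low-cost → normal capacity, high-cost → excess capacity:
  If types separate, normal capacity earns payment 156 and excess capacity earns 93.
  Low-cost: normal capacity gives 156 − 9 = 147; excess capacity gives 93 − 20 = 73. No deviation. ✓
  High-cost: excess capacity gives 93 − 43 = 50; normal capacity gives 156 − 5 = 151. Would deviate. ✗
Neither assignment is incentive-compatible.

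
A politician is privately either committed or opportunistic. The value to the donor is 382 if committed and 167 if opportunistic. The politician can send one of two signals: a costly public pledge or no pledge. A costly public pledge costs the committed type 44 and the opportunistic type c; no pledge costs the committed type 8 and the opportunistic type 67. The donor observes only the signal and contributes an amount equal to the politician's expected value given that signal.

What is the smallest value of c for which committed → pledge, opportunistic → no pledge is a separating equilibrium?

Under separation: pledge → committed (pays 382); no pledge → opportunistic (pays 167).
Committed: 382 − 44 = 338 ≥ 167 − 8 = 159. Holds regardless of c. ✓
Opportunistic: 167 − 67 ≥ 382 − c, so c ≥ 382 − 100 = 282.

282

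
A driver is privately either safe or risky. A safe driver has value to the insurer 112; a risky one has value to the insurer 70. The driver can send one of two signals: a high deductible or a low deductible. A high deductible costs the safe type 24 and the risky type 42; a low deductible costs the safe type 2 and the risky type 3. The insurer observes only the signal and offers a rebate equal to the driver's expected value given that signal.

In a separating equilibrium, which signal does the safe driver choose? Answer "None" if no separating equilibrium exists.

None

Try safe → high deductible, risky → low deductible:
  If types separate, high deductible earns payment 112 and low deductible earns 70.
  Safe: high deductible gives 112 − 24 = 88; low deductible gives 70 − 2 = 68. No deviation. ✓
  Risky: low deductible gives 70 − 3 = 67; high deductible gives 112 − 42 = 70. Would deviate. ✗
Try safe → low deductible, risky → high deductible:
  If types separate, low deductible earns payment 112 and high deductible earns 70.
  Safe: low deductible gives 112 − 2 = 110; high deductible gives 70 − 24 = 46. No deviation. ✓
  Risky: high deductible gives 70 − 42 = 28; low deductible gives 112 − 3 = 109. Would deviate. ✗
Neither assignment is incentive-compatible.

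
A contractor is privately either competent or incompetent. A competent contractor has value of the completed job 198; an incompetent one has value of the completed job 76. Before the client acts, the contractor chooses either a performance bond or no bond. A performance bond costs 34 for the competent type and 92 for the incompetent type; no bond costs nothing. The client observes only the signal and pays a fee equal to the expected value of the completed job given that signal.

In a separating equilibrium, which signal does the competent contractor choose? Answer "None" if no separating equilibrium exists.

None

Try competent → bond, incompetent → no bond:
  Under separation the client infers type exactly: bond → competent (pays 198), no bond → incompetent (pays 76).
  Competent: bond gives 198 − 34 = 164; no bond gives 76 − 0 = 76. No deviation. ✓
  Incompetent: no bond gives 76 − 0 = 76; bond gives 198 − 92 = 106. Would deviate. ✗
Try competent → no bond, incompetent → bond:
  Under separation the client infers type exactly: no bond → competent (pays 198), bond → incompetent (pays 76).
  Competent: no bond gives 198 − 0 = 198; bond gives 76 − 34 = 42. No deviation. ✓
  Incompetent: bond gives 76 − 92 = -16; no bond gives 198 − 0 = 198. Would deviate. ✗
Neither assignment is incentive-compatible.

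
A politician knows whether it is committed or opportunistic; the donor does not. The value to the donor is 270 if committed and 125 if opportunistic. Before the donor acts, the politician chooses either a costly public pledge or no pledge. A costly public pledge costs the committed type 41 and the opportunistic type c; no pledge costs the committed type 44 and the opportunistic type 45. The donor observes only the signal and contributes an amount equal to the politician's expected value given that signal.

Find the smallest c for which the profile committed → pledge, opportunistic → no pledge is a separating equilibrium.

190

Under separation: pledge → committed (pays 270); no pledge → opportunistic (pays 125).
Committed: 270 − 41 = 229 ≥ 125 − 44 = 81. Holds regardless of c. ✓
Opportunistic: 125 − 45 ≥ 270 − c, so c ≥ 270 − 80 = 190.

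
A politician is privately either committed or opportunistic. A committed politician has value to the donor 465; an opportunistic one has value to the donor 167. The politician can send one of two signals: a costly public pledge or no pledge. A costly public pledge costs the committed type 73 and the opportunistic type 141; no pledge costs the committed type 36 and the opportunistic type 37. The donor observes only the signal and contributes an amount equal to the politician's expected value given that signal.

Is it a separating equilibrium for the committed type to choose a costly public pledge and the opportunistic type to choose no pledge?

If types separate, pledge earns payment 465 and no pledge earns 167.
Committed: pledge gives 465 − 73 = 392; no pledge gives 167 − 36 = 131. No deviation. ✓
Opportunistic: no pledge gives 167 − 37 = 130; pledge gives 465 − 141 = 324. Would deviate. ✗

No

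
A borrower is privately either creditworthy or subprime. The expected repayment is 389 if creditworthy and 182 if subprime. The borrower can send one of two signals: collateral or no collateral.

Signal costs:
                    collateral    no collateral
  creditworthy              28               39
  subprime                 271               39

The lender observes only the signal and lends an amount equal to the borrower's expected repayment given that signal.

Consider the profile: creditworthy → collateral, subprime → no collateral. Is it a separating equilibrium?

Yes

If types separate, collateral earns payment 389 and no collateral earns 182.
Creditworthy: collateral gives 389 − 28 = 361; no collateral gives 182 − 39 = 143. No deviation. ✓
Subprime: no collateral gives 182 − 39 = 143; collateral gives 389 − 271 = 118. No deviation. ✓
Both incentive constraints hold.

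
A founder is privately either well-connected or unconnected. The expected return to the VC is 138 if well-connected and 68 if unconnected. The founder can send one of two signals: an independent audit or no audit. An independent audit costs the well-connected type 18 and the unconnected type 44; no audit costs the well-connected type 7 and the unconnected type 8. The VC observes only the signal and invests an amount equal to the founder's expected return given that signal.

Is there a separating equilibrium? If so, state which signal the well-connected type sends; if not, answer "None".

None

Try well-connected → audit, unconnected → no audit:
  If types separate, audit earns payment 138 and no audit earns 68.
  Well-connected: audit gives 138 − 18 = 120; no audit gives 68 − 7 = 61. No deviation. ✓
  Unconnected: no audit gives 68 − 8 = 60; audit gives 138 − 44 = 94. Would deviate. ✗
Try well-connected → no audit, unconnected → audit:
  If types separate, no audit earns payment 138 and audit earns 68.
  Well-connected: no audit gives 138 − 7 = 131; audit gives 68 − 18 = 50. No deviation. ✓
  Unconnected: audit gives 68 − 44 = 24; no audit gives 138 − 8 = 130. Would deviate. ✗
Neither assignment is incentive-compatible.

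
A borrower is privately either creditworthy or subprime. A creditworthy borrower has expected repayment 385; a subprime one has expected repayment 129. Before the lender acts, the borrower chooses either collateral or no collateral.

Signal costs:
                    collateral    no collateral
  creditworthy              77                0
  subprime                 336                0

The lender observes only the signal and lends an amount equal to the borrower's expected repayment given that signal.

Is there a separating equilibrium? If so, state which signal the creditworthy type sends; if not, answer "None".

Try creditworthy → collateral, subprime → no collateral:
  Under separation the lender infers type exactly: collateral → creditworthy (pays 385), no collateral → subprime (pays 129).
  Creditworthy: collateral gives 385 − 77 = 308; no collateral gives 129 − 0 = 129. No deviation. ✓
  Subprime: no collateral gives 129 − 0 = 129; collateral gives 385 − 336 = 49. No deviation. ✓
Both hold — the creditworthy type sends collateral.

collateral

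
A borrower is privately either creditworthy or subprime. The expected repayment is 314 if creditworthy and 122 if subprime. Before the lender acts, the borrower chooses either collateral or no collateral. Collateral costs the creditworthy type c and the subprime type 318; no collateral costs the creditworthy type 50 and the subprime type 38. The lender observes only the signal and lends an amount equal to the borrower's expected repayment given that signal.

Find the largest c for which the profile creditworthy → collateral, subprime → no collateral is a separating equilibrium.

242

Under separation: collateral → creditworthy (pays 314); no collateral → subprime (pays 122).
Subprime: 122 − 38 = 84 ≥ 314 − 318 = -4. Holds regardless of c. ✓
Creditworthy: 314 − c ≥ 122 − 50, so c ≤ 314 − 72 = 242.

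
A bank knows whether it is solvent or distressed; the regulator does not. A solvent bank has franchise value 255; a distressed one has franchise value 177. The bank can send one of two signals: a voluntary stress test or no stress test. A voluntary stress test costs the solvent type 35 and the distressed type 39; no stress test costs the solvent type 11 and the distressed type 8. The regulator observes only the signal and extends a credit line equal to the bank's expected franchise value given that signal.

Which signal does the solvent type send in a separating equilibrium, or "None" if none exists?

None

Try solvent → stress test, distressed → no stress test:
  Under separation the regulator infers type exactly: stress test → solvent (pays 255), no stress test → distressed (pays 177).
  Solvent: stress test gives 255 − 35 = 220; no stress test gives 177 − 11 = 166. No deviation. ✓
  Distressed: no stress test gives 177 − 8 = 169; stress test gives 255 − 39 = 216. Would deviate. ✗
Try solvent → no stress test, distressed → stress test:
  Under separation the regulator infers type exactly: no stress test → solvent (pays 255), stress test → distressed (pays 177).
  Solvent: no stress test gives 255 − 11 = 244; stress test gives 177 − 35 = 142. No deviation. ✓
  Distressed: stress test gives 177 − 39 = 138; no stress test gives 255 − 8 = 247. Would deviate. ✗
Neither assignment is incentive-compatible.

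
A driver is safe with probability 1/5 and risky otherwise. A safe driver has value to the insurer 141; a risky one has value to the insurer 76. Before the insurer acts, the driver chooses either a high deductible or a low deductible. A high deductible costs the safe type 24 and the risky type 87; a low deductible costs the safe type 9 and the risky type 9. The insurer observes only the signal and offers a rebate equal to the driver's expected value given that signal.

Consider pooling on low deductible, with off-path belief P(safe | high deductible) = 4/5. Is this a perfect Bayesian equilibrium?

No

At the pooled signal (low deductible) the insurer holds the prior 1/5 and pays 1/5·141 + 4/5·76 = 89. Off-path (high deductible) belief 4/5 gives 4/5·141 + 1/5·76 = 128.
Safe: low deductible gives 89 − 9 = 80; high deductible gives 128 − 24 = 104. Deviates. ✗
Risky: low deductible gives 89 − 9 = 80; high deductible gives 128 − 87 = 41. Stays. ✓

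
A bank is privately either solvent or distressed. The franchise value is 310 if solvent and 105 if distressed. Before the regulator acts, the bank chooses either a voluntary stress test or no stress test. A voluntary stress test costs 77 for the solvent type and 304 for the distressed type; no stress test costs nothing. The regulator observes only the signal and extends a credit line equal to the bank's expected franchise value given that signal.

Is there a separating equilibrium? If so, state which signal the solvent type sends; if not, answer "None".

Try solvent → stress test, distressed → no stress test:
  If types separate, stress test earns payment 310 and no stress test earns 105.
  Solvent: stress test gives 310 − 77 = 233; no stress test gives 105 − 0 = 105. No deviation. ✓
  Distressed: no stress test gives 105 − 0 = 105; stress test gives 310 − 304 = 6. No deviation. ✓
Both hold — the solvent type sends stress test.

stress test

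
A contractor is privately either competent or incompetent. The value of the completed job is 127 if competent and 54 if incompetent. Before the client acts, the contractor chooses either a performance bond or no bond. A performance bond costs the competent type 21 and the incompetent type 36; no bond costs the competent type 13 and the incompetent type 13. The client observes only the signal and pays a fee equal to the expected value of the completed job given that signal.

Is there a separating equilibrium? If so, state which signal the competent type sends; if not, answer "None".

Try competent → bond, incompetent → no bond:
  Under separation the client infers type exactly: bond → competent (pays 127), no bond → incompetent (pays 54).
  Competent: bond gives 127 − 21 = 106; no bond gives 54 − 13 = 41. No deviation. ✓
  Incompetent: no bond gives 54 − 13 = 41; bond gives 127 − 36 = 91. Would deviate. ✗
Try competent → no bond, incompetent → bond:
  Under separation the client infers type exactly: no bond → competent (pays 127), bond → incompetent (pays 54).
  Competent: no bond gives 127 − 13 = 114; bond gives 54 − 21 = 33. No deviation. ✓
  Incompetent: bond gives 54 − 36 = 18; no bond gives 127 − 13 = 114. Would deviate. ✗
Neither assignment is incentive-compatible.

None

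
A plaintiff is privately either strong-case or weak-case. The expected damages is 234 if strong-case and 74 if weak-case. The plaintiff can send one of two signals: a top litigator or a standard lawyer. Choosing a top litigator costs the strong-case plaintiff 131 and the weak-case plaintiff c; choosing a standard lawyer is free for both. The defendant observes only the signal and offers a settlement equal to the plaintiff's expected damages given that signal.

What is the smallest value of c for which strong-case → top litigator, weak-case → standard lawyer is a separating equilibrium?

160

Under separation: top litigator → strong-case (pays 234); standard lawyer → weak-case (pays 74).
Strong-case: 234 − 131 = 103 ≥ 74 − 0 = 74. Holds regardless of c. ✓
Weak-case: 74 − 0 ≥ 234 − c, so c ≥ 234 − 74 = 160.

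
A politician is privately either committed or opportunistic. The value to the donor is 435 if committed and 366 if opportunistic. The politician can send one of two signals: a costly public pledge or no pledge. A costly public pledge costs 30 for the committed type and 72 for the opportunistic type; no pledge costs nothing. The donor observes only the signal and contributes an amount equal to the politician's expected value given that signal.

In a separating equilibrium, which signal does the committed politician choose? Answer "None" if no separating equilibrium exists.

Try committed → pledge, opportunistic → no pledge:
  Under separation the donor infers type exactly: pledge → committed (pays 435), no pledge → opportunistic (pays 366).
  Committed: pledge gives 435 − 30 = 405; no pledge gives 366 − 0 = 366. No deviation. ✓
  Opportunistic: no pledge gives 366 − 0 = 366; pledge gives 435 − 72 = 363. No deviation. ✓
Both hold — the committed type sends pledge.

pledge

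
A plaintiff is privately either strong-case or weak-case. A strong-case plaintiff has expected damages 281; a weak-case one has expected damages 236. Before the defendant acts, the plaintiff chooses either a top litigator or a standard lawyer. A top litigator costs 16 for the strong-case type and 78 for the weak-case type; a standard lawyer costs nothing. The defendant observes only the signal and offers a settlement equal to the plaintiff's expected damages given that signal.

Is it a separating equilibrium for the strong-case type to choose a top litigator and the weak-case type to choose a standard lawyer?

Under separation the defendant infers type exactly: top litigator → strong-case (pays 281), standard lawyer → weak-case (pays 236).
Strong-case: top litigator gives 281 − 16 = 265; standard lawyer gives 236 − 0 = 236. No deviation. ✓
Weak-case: standard lawyer gives 236 − 0 = 236; top litigator gives 281 − 78 = 203. No deviation. ✓
Neither type gains from mimicking the other.

Yes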